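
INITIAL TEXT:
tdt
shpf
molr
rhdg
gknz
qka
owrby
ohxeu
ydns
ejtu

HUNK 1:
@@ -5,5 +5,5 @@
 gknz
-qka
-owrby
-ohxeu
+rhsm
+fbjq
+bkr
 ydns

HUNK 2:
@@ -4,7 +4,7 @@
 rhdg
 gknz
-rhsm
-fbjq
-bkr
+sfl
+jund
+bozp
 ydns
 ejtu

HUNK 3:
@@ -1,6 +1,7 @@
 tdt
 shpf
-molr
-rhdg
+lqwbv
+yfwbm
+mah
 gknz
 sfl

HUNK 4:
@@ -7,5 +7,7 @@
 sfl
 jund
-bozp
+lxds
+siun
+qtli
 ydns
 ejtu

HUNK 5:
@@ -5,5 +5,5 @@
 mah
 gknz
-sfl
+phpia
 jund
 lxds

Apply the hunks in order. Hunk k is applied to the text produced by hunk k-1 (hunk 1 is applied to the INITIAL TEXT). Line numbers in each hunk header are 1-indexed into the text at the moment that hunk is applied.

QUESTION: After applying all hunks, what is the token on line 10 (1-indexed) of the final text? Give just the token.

Hunk 1: at line 5 remove [qka,owrby,ohxeu] add [rhsm,fbjq,bkr] -> 10 lines: tdt shpf molr rhdg gknz rhsm fbjq bkr ydns ejtu
Hunk 2: at line 4 remove [rhsm,fbjq,bkr] add [sfl,jund,bozp] -> 10 lines: tdt shpf molr rhdg gknz sfl jund bozp ydns ejtu
Hunk 3: at line 1 remove [molr,rhdg] add [lqwbv,yfwbm,mah] -> 11 lines: tdt shpf lqwbv yfwbm mah gknz sfl jund bozp ydns ejtu
Hunk 4: at line 7 remove [bozp] add [lxds,siun,qtli] -> 13 lines: tdt shpf lqwbv yfwbm mah gknz sfl jund lxds siun qtli ydns ejtu
Hunk 5: at line 5 remove [sfl] add [phpia] -> 13 lines: tdt shpf lqwbv yfwbm mah gknz phpia jund lxds siun qtli ydns ejtu
Final line 10: siun

Answer: siun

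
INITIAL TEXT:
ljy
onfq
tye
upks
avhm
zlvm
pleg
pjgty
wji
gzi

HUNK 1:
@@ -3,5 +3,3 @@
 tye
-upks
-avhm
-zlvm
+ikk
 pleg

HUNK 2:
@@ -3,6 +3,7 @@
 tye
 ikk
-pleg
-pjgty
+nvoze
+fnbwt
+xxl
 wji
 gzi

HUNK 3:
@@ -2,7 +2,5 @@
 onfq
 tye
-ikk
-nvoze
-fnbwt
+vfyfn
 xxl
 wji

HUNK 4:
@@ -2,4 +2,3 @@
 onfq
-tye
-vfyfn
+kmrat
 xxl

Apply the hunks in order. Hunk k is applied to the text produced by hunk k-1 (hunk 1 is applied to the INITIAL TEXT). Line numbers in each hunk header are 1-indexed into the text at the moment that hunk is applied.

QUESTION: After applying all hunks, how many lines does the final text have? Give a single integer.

Hunk 1: at line 3 remove [upks,avhm,zlvm] add [ikk] -> 8 lines: ljy onfq tye ikk pleg pjgty wji gzi
Hunk 2: at line 3 remove [pleg,pjgty] add [nvoze,fnbwt,xxl] -> 9 lines: ljy onfq tye ikk nvoze fnbwt xxl wji gzi
Hunk 3: at line 2 remove [ikk,nvoze,fnbwt] add [vfyfn] -> 7 lines: ljy onfq tye vfyfn xxl wji gzi
Hunk 4: at line 2 remove [tye,vfyfn] add [kmrat] -> 6 lines: ljy onfq kmrat xxl wji gzi
Final line count: 6

Answer: 6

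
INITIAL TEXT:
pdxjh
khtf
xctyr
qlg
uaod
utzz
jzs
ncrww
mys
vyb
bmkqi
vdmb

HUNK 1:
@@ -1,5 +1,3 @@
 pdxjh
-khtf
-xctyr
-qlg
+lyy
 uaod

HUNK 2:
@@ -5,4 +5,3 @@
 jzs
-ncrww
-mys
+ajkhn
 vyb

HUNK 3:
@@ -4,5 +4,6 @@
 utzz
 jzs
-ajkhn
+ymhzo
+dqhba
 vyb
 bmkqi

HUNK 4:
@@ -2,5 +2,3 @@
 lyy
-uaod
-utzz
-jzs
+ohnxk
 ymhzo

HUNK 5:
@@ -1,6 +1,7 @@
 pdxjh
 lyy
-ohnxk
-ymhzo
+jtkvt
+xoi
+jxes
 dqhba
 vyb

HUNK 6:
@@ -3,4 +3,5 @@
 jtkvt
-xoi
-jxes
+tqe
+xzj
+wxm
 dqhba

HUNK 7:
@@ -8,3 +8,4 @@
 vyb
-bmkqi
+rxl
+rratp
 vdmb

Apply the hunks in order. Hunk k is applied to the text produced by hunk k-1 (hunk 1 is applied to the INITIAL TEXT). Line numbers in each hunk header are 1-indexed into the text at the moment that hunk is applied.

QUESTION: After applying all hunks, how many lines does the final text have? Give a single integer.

Hunk 1: at line 1 remove [khtf,xctyr,qlg] add [lyy] -> 10 lines: pdxjh lyy uaod utzz jzs ncrww mys vyb bmkqi vdmb
Hunk 2: at line 5 remove [ncrww,mys] add [ajkhn] -> 9 lines: pdxjh lyy uaod utzz jzs ajkhn vyb bmkqi vdmb
Hunk 3: at line 4 remove [ajkhn] add [ymhzo,dqhba] -> 10 lines: pdxjh lyy uaod utzz jzs ymhzo dqhba vyb bmkqi vdmb
Hunk 4: at line 2 remove [uaod,utzz,jzs] add [ohnxk] -> 8 lines: pdxjh lyy ohnxk ymhzo dqhba vyb bmkqi vdmb
Hunk 5: at line 1 remove [ohnxk,ymhzo] add [jtkvt,xoi,jxes] -> 9 lines: pdxjh lyy jtkvt xoi jxes dqhba vyb bmkqi vdmb
Hunk 6: at line 3 remove [xoi,jxes] add [tqe,xzj,wxm] -> 10 lines: pdxjh lyy jtkvt tqe xzj wxm dqhba vyb bmkqi vdmb
Hunk 7: at line 8 remove [bmkqi] add [rxl,rratp] -> 11 lines: pdxjh lyy jtkvt tqe xzj wxm dqhba vyb rxl rratp vdmb
Final line count: 11

Answer: 11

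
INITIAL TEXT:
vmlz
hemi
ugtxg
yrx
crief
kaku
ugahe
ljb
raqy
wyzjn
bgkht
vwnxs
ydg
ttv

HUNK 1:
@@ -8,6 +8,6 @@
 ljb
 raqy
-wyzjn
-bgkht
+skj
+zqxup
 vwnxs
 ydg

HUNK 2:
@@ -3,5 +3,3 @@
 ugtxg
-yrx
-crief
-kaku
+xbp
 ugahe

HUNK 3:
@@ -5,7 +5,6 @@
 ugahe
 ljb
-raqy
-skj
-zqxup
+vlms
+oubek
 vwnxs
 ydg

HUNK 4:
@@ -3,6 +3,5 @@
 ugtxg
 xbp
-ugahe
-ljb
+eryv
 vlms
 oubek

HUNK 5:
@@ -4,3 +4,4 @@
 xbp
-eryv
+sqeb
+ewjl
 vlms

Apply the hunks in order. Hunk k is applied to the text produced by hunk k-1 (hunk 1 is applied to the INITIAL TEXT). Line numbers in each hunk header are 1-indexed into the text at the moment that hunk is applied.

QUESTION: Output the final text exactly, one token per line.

Answer: vmlz
hemi
ugtxg
xbp
sqeb
ewjl
vlms
oubek
vwnxs
ydg
ttv

Derivation:
Hunk 1: at line 8 remove [wyzjn,bgkht] add [skj,zqxup] -> 14 lines: vmlz hemi ugtxg yrx crief kaku ugahe ljb raqy skj zqxup vwnxs ydg ttv
Hunk 2: at line 3 remove [yrx,crief,kaku] add [xbp] -> 12 lines: vmlz hemi ugtxg xbp ugahe ljb raqy skj zqxup vwnxs ydg ttv
Hunk 3: at line 5 remove [raqy,skj,zqxup] add [vlms,oubek] -> 11 lines: vmlz hemi ugtxg xbp ugahe ljb vlms oubek vwnxs ydg ttv
Hunk 4: at line 3 remove [ugahe,ljb] add [eryv] -> 10 lines: vmlz hemi ugtxg xbp eryv vlms oubek vwnxs ydg ttv
Hunk 5: at line 4 remove [eryv] add [sqeb,ewjl] -> 11 lines: vmlz hemi ugtxg xbp sqeb ewjl vlms oubek vwnxs ydg ttv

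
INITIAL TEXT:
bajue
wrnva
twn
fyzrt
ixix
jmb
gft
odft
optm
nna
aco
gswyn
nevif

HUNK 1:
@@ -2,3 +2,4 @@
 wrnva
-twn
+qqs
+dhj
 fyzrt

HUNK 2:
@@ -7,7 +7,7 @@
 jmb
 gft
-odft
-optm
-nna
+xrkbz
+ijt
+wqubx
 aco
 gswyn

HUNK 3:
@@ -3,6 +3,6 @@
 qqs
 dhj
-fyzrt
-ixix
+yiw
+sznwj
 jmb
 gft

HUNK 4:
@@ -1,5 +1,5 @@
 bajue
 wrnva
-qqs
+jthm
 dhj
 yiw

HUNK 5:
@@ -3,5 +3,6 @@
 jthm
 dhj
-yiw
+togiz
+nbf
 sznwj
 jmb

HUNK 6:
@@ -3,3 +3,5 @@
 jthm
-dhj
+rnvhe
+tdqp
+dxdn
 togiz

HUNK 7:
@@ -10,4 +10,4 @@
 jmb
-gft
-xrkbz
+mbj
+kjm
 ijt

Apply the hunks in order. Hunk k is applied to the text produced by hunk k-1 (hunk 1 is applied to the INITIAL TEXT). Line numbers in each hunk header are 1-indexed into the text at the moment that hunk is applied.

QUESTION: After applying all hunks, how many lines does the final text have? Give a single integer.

Answer: 17

Derivation:
Hunk 1: at line 2 remove [twn] add [qqs,dhj] -> 14 lines: bajue wrnva qqs dhj fyzrt ixix jmb gft odft optm nna aco gswyn nevif
Hunk 2: at line 7 remove [odft,optm,nna] add [xrkbz,ijt,wqubx] -> 14 lines: bajue wrnva qqs dhj fyzrt ixix jmb gft xrkbz ijt wqubx aco gswyn nevif
Hunk 3: at line 3 remove [fyzrt,ixix] add [yiw,sznwj] -> 14 lines: bajue wrnva qqs dhj yiw sznwj jmb gft xrkbz ijt wqubx aco gswyn nevif
Hunk 4: at line 1 remove [qqs] add [jthm] -> 14 lines: bajue wrnva jthm dhj yiw sznwj jmb gft xrkbz ijt wqubx aco gswyn nevif
Hunk 5: at line 3 remove [yiw] add [togiz,nbf] -> 15 lines: bajue wrnva jthm dhj togiz nbf sznwj jmb gft xrkbz ijt wqubx aco gswyn nevif
Hunk 6: at line 3 remove [dhj] add [rnvhe,tdqp,dxdn] -> 17 lines: bajue wrnva jthm rnvhe tdqp dxdn togiz nbf sznwj jmb gft xrkbz ijt wqubx aco gswyn nevif
Hunk 7: at line 10 remove [gft,xrkbz] add [mbj,kjm] -> 17 lines: bajue wrnva jthm rnvhe tdqp dxdn togiz nbf sznwj jmb mbj kjm ijt wqubx aco gswyn nevif
Final line count: 17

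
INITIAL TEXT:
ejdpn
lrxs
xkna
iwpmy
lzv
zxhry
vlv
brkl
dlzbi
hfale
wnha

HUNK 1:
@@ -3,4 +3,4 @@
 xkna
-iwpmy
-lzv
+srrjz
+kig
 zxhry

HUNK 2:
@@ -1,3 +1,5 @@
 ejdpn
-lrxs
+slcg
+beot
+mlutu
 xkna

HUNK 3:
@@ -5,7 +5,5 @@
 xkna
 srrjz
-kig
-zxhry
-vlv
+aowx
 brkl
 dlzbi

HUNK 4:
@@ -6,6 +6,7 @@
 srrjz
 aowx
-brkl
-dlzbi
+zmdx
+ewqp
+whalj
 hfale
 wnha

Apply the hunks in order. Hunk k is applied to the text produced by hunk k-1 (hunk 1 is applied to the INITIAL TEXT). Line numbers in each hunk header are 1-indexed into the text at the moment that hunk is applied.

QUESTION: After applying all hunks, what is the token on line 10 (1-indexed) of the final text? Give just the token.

Answer: whalj

Derivation:
Hunk 1: at line 3 remove [iwpmy,lzv] add [srrjz,kig] -> 11 lines: ejdpn lrxs xkna srrjz kig zxhry vlv brkl dlzbi hfale wnha
Hunk 2: at line 1 remove [lrxs] add [slcg,beot,mlutu] -> 13 lines: ejdpn slcg beot mlutu xkna srrjz kig zxhry vlv brkl dlzbi hfale wnha
Hunk 3: at line 5 remove [kig,zxhry,vlv] add [aowx] -> 11 lines: ejdpn slcg beot mlutu xkna srrjz aowx brkl dlzbi hfale wnha
Hunk 4: at line 6 remove [brkl,dlzbi] add [zmdx,ewqp,whalj] -> 12 lines: ejdpn slcg beot mlutu xkna srrjz aowx zmdx ewqp whalj hfale wnha
Final line 10: whalj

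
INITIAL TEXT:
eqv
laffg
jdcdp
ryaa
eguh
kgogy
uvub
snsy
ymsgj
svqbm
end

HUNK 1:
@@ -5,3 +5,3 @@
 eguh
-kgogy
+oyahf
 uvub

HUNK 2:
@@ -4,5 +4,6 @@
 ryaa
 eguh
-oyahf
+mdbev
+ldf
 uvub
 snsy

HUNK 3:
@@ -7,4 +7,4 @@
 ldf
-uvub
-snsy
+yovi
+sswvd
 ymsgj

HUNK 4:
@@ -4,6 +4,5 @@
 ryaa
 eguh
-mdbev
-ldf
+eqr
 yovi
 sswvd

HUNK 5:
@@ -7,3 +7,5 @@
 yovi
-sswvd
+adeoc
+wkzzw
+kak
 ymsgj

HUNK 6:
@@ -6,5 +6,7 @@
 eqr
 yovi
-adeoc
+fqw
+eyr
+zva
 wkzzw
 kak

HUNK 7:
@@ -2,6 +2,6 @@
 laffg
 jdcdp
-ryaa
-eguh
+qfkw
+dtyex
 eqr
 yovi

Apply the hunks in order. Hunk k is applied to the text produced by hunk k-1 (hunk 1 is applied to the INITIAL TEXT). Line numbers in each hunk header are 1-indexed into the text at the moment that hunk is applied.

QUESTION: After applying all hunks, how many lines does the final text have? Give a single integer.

Hunk 1: at line 5 remove [kgogy] add [oyahf] -> 11 lines: eqv laffg jdcdp ryaa eguh oyahf uvub snsy ymsgj svqbm end
Hunk 2: at line 4 remove [oyahf] add [mdbev,ldf] -> 12 lines: eqv laffg jdcdp ryaa eguh mdbev ldf uvub snsy ymsgj svqbm end
Hunk 3: at line 7 remove [uvub,snsy] add [yovi,sswvd] -> 12 lines: eqv laffg jdcdp ryaa eguh mdbev ldf yovi sswvd ymsgj svqbm end
Hunk 4: at line 4 remove [mdbev,ldf] add [eqr] -> 11 lines: eqv laffg jdcdp ryaa eguh eqr yovi sswvd ymsgj svqbm end
Hunk 5: at line 7 remove [sswvd] add [adeoc,wkzzw,kak] -> 13 lines: eqv laffg jdcdp ryaa eguh eqr yovi adeoc wkzzw kak ymsgj svqbm end
Hunk 6: at line 6 remove [adeoc] add [fqw,eyr,zva] -> 15 lines: eqv laffg jdcdp ryaa eguh eqr yovi fqw eyr zva wkzzw kak ymsgj svqbm end
Hunk 7: at line 2 remove [ryaa,eguh] add [qfkw,dtyex] -> 15 lines: eqv laffg jdcdp qfkw dtyex eqr yovi fqw eyr zva wkzzw kak ymsgj svqbm end
Final line count: 15

Answer: 15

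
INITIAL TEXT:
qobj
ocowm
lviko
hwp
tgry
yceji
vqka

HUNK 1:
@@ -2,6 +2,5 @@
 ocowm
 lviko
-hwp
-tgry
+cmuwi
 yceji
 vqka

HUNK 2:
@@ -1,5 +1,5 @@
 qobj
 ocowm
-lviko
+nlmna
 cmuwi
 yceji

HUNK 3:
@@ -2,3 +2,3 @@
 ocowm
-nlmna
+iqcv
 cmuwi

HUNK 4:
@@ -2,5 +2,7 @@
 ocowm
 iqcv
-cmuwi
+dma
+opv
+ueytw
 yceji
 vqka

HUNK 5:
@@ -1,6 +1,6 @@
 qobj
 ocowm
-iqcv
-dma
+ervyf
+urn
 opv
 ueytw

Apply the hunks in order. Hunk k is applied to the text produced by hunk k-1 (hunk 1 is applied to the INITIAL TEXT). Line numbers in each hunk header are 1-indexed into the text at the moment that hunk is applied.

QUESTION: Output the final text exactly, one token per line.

Answer: qobj
ocowm
ervyf
urn
opv
ueytw
yceji
vqka

Derivation:
Hunk 1: at line 2 remove [hwp,tgry] add [cmuwi] -> 6 lines: qobj ocowm lviko cmuwi yceji vqka
Hunk 2: at line 1 remove [lviko] add [nlmna] -> 6 lines: qobj ocowm nlmna cmuwi yceji vqka
Hunk 3: at line 2 remove [nlmna] add [iqcv] -> 6 lines: qobj ocowm iqcv cmuwi yceji vqka
Hunk 4: at line 2 remove [cmuwi] add [dma,opv,ueytw] -> 8 lines: qobj ocowm iqcv dma opv ueytw yceji vqka
Hunk 5: at line 1 remove [iqcv,dma] add [ervyf,urn] -> 8 lines: qobj ocowm ervyf urn opv ueytw yceji vqka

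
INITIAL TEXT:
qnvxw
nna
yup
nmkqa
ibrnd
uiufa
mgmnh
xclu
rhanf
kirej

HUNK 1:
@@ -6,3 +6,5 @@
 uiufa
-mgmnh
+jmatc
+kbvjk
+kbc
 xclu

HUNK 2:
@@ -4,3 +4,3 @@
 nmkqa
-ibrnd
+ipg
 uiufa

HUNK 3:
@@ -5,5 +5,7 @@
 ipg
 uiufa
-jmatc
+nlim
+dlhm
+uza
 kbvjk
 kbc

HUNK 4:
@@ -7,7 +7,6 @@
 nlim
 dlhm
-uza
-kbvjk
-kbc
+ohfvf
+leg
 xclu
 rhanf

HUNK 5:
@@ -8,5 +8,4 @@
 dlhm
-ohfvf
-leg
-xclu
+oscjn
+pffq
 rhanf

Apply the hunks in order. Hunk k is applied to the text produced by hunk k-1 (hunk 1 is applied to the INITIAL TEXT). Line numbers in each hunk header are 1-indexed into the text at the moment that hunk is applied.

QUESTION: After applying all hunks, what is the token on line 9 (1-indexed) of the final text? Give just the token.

Answer: oscjn

Derivation:
Hunk 1: at line 6 remove [mgmnh] add [jmatc,kbvjk,kbc] -> 12 lines: qnvxw nna yup nmkqa ibrnd uiufa jmatc kbvjk kbc xclu rhanf kirej
Hunk 2: at line 4 remove [ibrnd] add [ipg] -> 12 lines: qnvxw nna yup nmkqa ipg uiufa jmatc kbvjk kbc xclu rhanf kirej
Hunk 3: at line 5 remove [jmatc] add [nlim,dlhm,uza] -> 14 lines: qnvxw nna yup nmkqa ipg uiufa nlim dlhm uza kbvjk kbc xclu rhanf kirej
Hunk 4: at line 7 remove [uza,kbvjk,kbc] add [ohfvf,leg] -> 13 lines: qnvxw nna yup nmkqa ipg uiufa nlim dlhm ohfvf leg xclu rhanf kirej
Hunk 5: at line 8 remove [ohfvf,leg,xclu] add [oscjn,pffq] -> 12 lines: qnvxw nna yup nmkqa ipg uiufa nlim dlhm oscjn pffq rhanf kirej
Final line 9: oscjn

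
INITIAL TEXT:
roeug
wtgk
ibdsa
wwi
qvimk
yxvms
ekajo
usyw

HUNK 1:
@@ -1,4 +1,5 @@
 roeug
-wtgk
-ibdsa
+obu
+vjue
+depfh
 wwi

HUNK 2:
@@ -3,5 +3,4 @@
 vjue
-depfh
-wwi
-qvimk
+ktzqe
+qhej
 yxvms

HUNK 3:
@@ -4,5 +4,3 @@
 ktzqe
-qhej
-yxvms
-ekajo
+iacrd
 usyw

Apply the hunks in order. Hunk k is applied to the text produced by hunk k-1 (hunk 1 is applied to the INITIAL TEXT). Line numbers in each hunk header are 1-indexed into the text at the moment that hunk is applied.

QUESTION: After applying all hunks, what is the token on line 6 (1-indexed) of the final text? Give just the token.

Answer: usyw

Derivation:
Hunk 1: at line 1 remove [wtgk,ibdsa] add [obu,vjue,depfh] -> 9 lines: roeug obu vjue depfh wwi qvimk yxvms ekajo usyw
Hunk 2: at line 3 remove [depfh,wwi,qvimk] add [ktzqe,qhej] -> 8 lines: roeug obu vjue ktzqe qhej yxvms ekajo usyw
Hunk 3: at line 4 remove [qhej,yxvms,ekajo] add [iacrd] -> 6 lines: roeug obu vjue ktzqe iacrd usyw
Final line 6: usyw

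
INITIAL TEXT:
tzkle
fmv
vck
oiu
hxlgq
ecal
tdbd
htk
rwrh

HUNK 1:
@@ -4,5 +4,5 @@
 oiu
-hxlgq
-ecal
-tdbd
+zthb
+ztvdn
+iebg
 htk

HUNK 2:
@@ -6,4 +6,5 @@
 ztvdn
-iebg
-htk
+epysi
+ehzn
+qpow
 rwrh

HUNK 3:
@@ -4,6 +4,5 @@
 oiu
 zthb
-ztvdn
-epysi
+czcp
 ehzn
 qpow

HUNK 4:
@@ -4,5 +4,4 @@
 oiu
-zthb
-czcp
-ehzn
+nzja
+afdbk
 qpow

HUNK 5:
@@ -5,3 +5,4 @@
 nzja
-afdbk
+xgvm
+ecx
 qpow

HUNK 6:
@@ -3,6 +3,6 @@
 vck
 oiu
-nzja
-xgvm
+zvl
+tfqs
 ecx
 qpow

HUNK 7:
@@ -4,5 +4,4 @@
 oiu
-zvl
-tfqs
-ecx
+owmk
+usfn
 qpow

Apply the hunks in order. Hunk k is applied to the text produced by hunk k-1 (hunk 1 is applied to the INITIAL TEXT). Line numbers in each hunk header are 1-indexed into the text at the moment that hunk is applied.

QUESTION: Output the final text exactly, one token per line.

Hunk 1: at line 4 remove [hxlgq,ecal,tdbd] add [zthb,ztvdn,iebg] -> 9 lines: tzkle fmv vck oiu zthb ztvdn iebg htk rwrh
Hunk 2: at line 6 remove [iebg,htk] add [epysi,ehzn,qpow] -> 10 lines: tzkle fmv vck oiu zthb ztvdn epysi ehzn qpow rwrh
Hunk 3: at line 4 remove [ztvdn,epysi] add [czcp] -> 9 lines: tzkle fmv vck oiu zthb czcp ehzn qpow rwrh
Hunk 4: at line 4 remove [zthb,czcp,ehzn] add [nzja,afdbk] -> 8 lines: tzkle fmv vck oiu nzja afdbk qpow rwrh
Hunk 5: at line 5 remove [afdbk] add [xgvm,ecx] -> 9 lines: tzkle fmv vck oiu nzja xgvm ecx qpow rwrh
Hunk 6: at line 3 remove [nzja,xgvm] add [zvl,tfqs] -> 9 lines: tzkle fmv vck oiu zvl tfqs ecx qpow rwrh
Hunk 7: at line 4 remove [zvl,tfqs,ecx] add [owmk,usfn] -> 8 lines: tzkle fmv vck oiu owmk usfn qpow rwrh

Answer: tzkle
fmv
vck
oiu
owmk
usfn
qpow
rwrh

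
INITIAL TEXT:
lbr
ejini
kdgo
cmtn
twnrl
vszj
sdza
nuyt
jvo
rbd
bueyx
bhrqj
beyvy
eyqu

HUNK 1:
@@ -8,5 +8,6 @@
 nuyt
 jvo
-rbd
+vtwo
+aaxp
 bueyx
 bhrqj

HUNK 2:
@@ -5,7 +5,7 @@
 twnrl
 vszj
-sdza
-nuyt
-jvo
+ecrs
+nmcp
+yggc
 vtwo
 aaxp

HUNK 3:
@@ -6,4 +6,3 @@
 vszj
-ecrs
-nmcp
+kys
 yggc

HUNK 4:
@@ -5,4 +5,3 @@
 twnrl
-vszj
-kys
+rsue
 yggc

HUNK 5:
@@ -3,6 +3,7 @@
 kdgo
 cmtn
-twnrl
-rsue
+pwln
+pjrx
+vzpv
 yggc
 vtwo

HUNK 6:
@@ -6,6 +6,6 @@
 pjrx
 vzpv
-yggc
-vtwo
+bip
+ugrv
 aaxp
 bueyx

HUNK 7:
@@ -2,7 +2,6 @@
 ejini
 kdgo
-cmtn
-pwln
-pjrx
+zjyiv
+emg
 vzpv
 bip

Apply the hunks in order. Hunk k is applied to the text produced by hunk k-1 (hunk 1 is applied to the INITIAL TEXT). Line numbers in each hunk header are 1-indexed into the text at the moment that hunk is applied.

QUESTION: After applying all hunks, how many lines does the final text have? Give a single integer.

Hunk 1: at line 8 remove [rbd] add [vtwo,aaxp] -> 15 lines: lbr ejini kdgo cmtn twnrl vszj sdza nuyt jvo vtwo aaxp bueyx bhrqj beyvy eyqu
Hunk 2: at line 5 remove [sdza,nuyt,jvo] add [ecrs,nmcp,yggc] -> 15 lines: lbr ejini kdgo cmtn twnrl vszj ecrs nmcp yggc vtwo aaxp bueyx bhrqj beyvy eyqu
Hunk 3: at line 6 remove [ecrs,nmcp] add [kys] -> 14 lines: lbr ejini kdgo cmtn twnrl vszj kys yggc vtwo aaxp bueyx bhrqj beyvy eyqu
Hunk 4: at line 5 remove [vszj,kys] add [rsue] -> 13 lines: lbr ejini kdgo cmtn twnrl rsue yggc vtwo aaxp bueyx bhrqj beyvy eyqu
Hunk 5: at line 3 remove [twnrl,rsue] add [pwln,pjrx,vzpv] -> 14 lines: lbr ejini kdgo cmtn pwln pjrx vzpv yggc vtwo aaxp bueyx bhrqj beyvy eyqu
Hunk 6: at line 6 remove [yggc,vtwo] add [bip,ugrv] -> 14 lines: lbr ejini kdgo cmtn pwln pjrx vzpv bip ugrv aaxp bueyx bhrqj beyvy eyqu
Hunk 7: at line 2 remove [cmtn,pwln,pjrx] add [zjyiv,emg] -> 13 lines: lbr ejini kdgo zjyiv emg vzpv bip ugrv aaxp bueyx bhrqj beyvy eyqu
Final line count: 13

Answer: 13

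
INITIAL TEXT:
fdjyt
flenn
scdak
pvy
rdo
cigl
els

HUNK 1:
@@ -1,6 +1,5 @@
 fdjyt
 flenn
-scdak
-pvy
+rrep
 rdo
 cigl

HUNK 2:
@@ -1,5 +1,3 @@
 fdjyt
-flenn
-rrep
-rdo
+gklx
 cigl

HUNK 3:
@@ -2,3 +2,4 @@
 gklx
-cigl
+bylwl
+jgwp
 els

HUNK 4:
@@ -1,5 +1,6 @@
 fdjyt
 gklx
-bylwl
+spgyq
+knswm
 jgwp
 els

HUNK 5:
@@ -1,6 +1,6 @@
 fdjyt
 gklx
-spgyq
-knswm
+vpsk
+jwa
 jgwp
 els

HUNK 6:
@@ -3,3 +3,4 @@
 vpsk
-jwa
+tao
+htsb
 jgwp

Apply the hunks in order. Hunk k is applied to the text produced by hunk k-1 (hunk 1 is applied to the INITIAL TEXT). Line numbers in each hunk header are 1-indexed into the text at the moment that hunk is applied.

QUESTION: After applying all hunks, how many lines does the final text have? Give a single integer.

Answer: 7

Derivation:
Hunk 1: at line 1 remove [scdak,pvy] add [rrep] -> 6 lines: fdjyt flenn rrep rdo cigl els
Hunk 2: at line 1 remove [flenn,rrep,rdo] add [gklx] -> 4 lines: fdjyt gklx cigl els
Hunk 3: at line 2 remove [cigl] add [bylwl,jgwp] -> 5 lines: fdjyt gklx bylwl jgwp els
Hunk 4: at line 1 remove [bylwl] add [spgyq,knswm] -> 6 lines: fdjyt gklx spgyq knswm jgwp els
Hunk 5: at line 1 remove [spgyq,knswm] add [vpsk,jwa] -> 6 lines: fdjyt gklx vpsk jwa jgwp els
Hunk 6: at line 3 remove [jwa] add [tao,htsb] -> 7 lines: fdjyt gklx vpsk tao htsb jgwp els
Final line count: 7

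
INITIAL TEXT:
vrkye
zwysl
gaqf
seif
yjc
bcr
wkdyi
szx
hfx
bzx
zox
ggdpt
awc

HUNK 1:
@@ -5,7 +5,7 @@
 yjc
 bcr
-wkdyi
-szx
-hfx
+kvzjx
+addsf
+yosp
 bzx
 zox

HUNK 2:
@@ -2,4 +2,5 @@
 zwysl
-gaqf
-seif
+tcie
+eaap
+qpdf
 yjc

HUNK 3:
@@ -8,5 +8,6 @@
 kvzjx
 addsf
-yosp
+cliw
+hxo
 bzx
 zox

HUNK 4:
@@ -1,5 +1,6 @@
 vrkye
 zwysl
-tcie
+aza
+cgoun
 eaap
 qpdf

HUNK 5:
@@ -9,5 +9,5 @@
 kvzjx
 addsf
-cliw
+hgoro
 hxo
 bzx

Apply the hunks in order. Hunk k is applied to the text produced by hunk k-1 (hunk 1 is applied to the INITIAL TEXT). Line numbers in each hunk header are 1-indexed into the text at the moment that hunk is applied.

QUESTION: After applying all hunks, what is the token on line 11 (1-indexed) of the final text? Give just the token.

Hunk 1: at line 5 remove [wkdyi,szx,hfx] add [kvzjx,addsf,yosp] -> 13 lines: vrkye zwysl gaqf seif yjc bcr kvzjx addsf yosp bzx zox ggdpt awc
Hunk 2: at line 2 remove [gaqf,seif] add [tcie,eaap,qpdf] -> 14 lines: vrkye zwysl tcie eaap qpdf yjc bcr kvzjx addsf yosp bzx zox ggdpt awc
Hunk 3: at line 8 remove [yosp] add [cliw,hxo] -> 15 lines: vrkye zwysl tcie eaap qpdf yjc bcr kvzjx addsf cliw hxo bzx zox ggdpt awc
Hunk 4: at line 1 remove [tcie] add [aza,cgoun] -> 16 lines: vrkye zwysl aza cgoun eaap qpdf yjc bcr kvzjx addsf cliw hxo bzx zox ggdpt awc
Hunk 5: at line 9 remove [cliw] add [hgoro] -> 16 lines: vrkye zwysl aza cgoun eaap qpdf yjc bcr kvzjx addsf hgoro hxo bzx zox ggdpt awc
Final line 11: hgoro

Answer: hgoro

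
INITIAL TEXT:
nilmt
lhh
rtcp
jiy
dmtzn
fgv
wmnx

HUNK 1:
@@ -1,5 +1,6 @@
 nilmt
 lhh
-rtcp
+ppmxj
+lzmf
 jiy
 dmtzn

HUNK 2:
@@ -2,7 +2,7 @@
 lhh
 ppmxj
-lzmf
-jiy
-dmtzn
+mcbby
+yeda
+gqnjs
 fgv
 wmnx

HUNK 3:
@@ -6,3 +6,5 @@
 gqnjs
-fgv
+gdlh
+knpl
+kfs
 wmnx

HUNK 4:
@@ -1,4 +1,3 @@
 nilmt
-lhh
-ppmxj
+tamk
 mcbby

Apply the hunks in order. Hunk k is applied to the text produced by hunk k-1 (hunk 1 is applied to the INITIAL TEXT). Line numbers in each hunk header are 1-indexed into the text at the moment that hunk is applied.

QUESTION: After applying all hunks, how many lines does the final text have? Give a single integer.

Answer: 9

Derivation:
Hunk 1: at line 1 remove [rtcp] add [ppmxj,lzmf] -> 8 lines: nilmt lhh ppmxj lzmf jiy dmtzn fgv wmnx
Hunk 2: at line 2 remove [lzmf,jiy,dmtzn] add [mcbby,yeda,gqnjs] -> 8 lines: nilmt lhh ppmxj mcbby yeda gqnjs fgv wmnx
Hunk 3: at line 6 remove [fgv] add [gdlh,knpl,kfs] -> 10 lines: nilmt lhh ppmxj mcbby yeda gqnjs gdlh knpl kfs wmnx
Hunk 4: at line 1 remove [lhh,ppmxj] add [tamk] -> 9 lines: nilmt tamk mcbby yeda gqnjs gdlh knpl kfs wmnx
Final line count: 9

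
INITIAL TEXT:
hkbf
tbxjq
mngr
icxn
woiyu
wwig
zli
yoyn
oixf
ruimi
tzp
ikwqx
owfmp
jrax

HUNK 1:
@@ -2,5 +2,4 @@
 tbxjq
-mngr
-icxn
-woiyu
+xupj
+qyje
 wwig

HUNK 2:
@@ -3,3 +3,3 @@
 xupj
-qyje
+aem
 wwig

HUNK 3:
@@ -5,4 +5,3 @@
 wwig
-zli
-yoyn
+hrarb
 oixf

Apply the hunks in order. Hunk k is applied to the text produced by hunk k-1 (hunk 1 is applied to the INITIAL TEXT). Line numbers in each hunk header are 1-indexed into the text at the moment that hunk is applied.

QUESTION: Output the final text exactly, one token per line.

Answer: hkbf
tbxjq
xupj
aem
wwig
hrarb
oixf
ruimi
tzp
ikwqx
owfmp
jrax

Derivation:
Hunk 1: at line 2 remove [mngr,icxn,woiyu] add [xupj,qyje] -> 13 lines: hkbf tbxjq xupj qyje wwig zli yoyn oixf ruimi tzp ikwqx owfmp jrax
Hunk 2: at line 3 remove [qyje] add [aem] -> 13 lines: hkbf tbxjq xupj aem wwig zli yoyn oixf ruimi tzp ikwqx owfmp jrax
Hunk 3: at line 5 remove [zli,yoyn] add [hrarb] -> 12 lines: hkbf tbxjq xupj aem wwig hrarb oixf ruimi tzp ikwqx owfmp jrax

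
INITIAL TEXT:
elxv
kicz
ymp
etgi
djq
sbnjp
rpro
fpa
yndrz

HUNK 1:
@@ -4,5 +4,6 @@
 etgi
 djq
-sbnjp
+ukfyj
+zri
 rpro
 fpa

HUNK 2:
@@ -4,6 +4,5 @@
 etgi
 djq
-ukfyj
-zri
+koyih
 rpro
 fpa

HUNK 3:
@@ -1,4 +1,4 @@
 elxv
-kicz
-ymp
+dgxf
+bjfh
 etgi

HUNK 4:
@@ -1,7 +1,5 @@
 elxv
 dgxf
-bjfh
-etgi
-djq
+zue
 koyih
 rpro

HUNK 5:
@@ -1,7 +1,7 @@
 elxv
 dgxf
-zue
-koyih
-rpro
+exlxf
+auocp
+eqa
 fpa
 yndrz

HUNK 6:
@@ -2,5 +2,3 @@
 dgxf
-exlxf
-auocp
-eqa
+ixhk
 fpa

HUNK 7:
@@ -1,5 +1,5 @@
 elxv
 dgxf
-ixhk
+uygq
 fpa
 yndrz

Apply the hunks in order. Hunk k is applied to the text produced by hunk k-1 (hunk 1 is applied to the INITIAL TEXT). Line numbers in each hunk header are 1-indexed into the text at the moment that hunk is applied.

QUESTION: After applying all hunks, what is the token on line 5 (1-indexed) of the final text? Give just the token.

Answer: yndrz

Derivation:
Hunk 1: at line 4 remove [sbnjp] add [ukfyj,zri] -> 10 lines: elxv kicz ymp etgi djq ukfyj zri rpro fpa yndrz
Hunk 2: at line 4 remove [ukfyj,zri] add [koyih] -> 9 lines: elxv kicz ymp etgi djq koyih rpro fpa yndrz
Hunk 3: at line 1 remove [kicz,ymp] add [dgxf,bjfh] -> 9 lines: elxv dgxf bjfh etgi djq koyih rpro fpa yndrz
Hunk 4: at line 1 remove [bjfh,etgi,djq] add [zue] -> 7 lines: elxv dgxf zue koyih rpro fpa yndrz
Hunk 5: at line 1 remove [zue,koyih,rpro] add [exlxf,auocp,eqa] -> 7 lines: elxv dgxf exlxf auocp eqa fpa yndrz
Hunk 6: at line 2 remove [exlxf,auocp,eqa] add [ixhk] -> 5 lines: elxv dgxf ixhk fpa yndrz
Hunk 7: at line 1 remove [ixhk] add [uygq] -> 5 lines: elxv dgxf uygq fpa yndrz
Final line 5: yndrz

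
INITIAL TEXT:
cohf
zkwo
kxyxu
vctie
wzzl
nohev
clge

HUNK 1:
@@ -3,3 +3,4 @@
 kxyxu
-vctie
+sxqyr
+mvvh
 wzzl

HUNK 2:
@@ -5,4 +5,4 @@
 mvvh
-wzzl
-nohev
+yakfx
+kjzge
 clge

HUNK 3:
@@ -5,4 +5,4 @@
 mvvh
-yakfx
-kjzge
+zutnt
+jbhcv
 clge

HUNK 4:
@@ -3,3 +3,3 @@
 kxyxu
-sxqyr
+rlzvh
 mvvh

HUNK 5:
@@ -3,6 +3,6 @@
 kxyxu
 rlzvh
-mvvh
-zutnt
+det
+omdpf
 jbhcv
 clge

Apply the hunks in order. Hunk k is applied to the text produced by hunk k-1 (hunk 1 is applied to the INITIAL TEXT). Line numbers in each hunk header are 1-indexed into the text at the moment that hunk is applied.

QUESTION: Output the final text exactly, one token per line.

Hunk 1: at line 3 remove [vctie] add [sxqyr,mvvh] -> 8 lines: cohf zkwo kxyxu sxqyr mvvh wzzl nohev clge
Hunk 2: at line 5 remove [wzzl,nohev] add [yakfx,kjzge] -> 8 lines: cohf zkwo kxyxu sxqyr mvvh yakfx kjzge clge
Hunk 3: at line 5 remove [yakfx,kjzge] add [zutnt,jbhcv] -> 8 lines: cohf zkwo kxyxu sxqyr mvvh zutnt jbhcv clge
Hunk 4: at line 3 remove [sxqyr] add [rlzvh] -> 8 lines: cohf zkwo kxyxu rlzvh mvvh zutnt jbhcv clge
Hunk 5: at line 3 remove [mvvh,zutnt] add [det,omdpf] -> 8 lines: cohf zkwo kxyxu rlzvh det omdpf jbhcv clge

Answer: cohf
zkwo
kxyxu
rlzvh
det
omdpf
jbhcv
clge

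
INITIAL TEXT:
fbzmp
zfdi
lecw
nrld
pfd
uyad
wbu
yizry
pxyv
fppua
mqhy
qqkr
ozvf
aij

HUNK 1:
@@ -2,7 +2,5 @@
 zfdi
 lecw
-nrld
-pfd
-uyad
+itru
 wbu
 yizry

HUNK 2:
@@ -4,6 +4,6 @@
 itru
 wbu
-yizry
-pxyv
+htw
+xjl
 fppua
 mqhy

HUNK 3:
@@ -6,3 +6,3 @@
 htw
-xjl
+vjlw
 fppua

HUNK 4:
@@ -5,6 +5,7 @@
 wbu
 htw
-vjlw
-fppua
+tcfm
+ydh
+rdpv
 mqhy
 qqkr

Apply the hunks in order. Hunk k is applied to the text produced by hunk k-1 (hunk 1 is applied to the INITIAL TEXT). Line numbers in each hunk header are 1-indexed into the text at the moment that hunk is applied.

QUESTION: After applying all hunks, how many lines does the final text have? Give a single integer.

Hunk 1: at line 2 remove [nrld,pfd,uyad] add [itru] -> 12 lines: fbzmp zfdi lecw itru wbu yizry pxyv fppua mqhy qqkr ozvf aij
Hunk 2: at line 4 remove [yizry,pxyv] add [htw,xjl] -> 12 lines: fbzmp zfdi lecw itru wbu htw xjl fppua mqhy qqkr ozvf aij
Hunk 3: at line 6 remove [xjl] add [vjlw] -> 12 lines: fbzmp zfdi lecw itru wbu htw vjlw fppua mqhy qqkr ozvf aij
Hunk 4: at line 5 remove [vjlw,fppua] add [tcfm,ydh,rdpv] -> 13 lines: fbzmp zfdi lecw itru wbu htw tcfm ydh rdpv mqhy qqkr ozvf aij
Final line count: 13

Answer: 13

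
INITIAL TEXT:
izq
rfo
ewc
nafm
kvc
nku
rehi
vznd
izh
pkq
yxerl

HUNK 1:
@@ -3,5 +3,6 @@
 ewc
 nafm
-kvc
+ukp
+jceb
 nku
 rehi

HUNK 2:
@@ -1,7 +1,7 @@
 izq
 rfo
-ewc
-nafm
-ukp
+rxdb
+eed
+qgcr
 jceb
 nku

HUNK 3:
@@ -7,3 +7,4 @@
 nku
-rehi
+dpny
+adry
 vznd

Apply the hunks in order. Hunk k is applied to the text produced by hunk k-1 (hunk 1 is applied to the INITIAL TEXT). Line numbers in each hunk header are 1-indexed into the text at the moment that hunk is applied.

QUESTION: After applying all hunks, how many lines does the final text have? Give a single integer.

Answer: 13

Derivation:
Hunk 1: at line 3 remove [kvc] add [ukp,jceb] -> 12 lines: izq rfo ewc nafm ukp jceb nku rehi vznd izh pkq yxerl
Hunk 2: at line 1 remove [ewc,nafm,ukp] add [rxdb,eed,qgcr] -> 12 lines: izq rfo rxdb eed qgcr jceb nku rehi vznd izh pkq yxerl
Hunk 3: at line 7 remove [rehi] add [dpny,adry] -> 13 lines: izq rfo rxdb eed qgcr jceb nku dpny adry vznd izh pkq yxerl
Final line count: 13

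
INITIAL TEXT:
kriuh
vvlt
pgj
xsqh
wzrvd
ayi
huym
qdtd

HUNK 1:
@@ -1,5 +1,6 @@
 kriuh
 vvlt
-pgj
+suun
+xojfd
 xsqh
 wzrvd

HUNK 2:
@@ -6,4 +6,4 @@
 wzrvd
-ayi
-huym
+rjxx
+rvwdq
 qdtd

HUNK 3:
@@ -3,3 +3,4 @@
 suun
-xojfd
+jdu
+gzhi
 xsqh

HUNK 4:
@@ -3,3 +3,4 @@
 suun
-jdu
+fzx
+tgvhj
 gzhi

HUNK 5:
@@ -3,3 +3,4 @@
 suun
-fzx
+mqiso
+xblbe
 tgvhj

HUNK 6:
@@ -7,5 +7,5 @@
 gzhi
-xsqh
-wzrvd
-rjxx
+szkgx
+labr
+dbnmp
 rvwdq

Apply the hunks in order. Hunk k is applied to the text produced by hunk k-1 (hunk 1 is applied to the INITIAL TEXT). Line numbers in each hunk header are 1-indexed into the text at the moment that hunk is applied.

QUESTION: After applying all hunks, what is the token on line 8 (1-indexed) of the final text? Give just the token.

Answer: szkgx

Derivation:
Hunk 1: at line 1 remove [pgj] add [suun,xojfd] -> 9 lines: kriuh vvlt suun xojfd xsqh wzrvd ayi huym qdtd
Hunk 2: at line 6 remove [ayi,huym] add [rjxx,rvwdq] -> 9 lines: kriuh vvlt suun xojfd xsqh wzrvd rjxx rvwdq qdtd
Hunk 3: at line 3 remove [xojfd] add [jdu,gzhi] -> 10 lines: kriuh vvlt suun jdu gzhi xsqh wzrvd rjxx rvwdq qdtd
Hunk 4: at line 3 remove [jdu] add [fzx,tgvhj] -> 11 lines: kriuh vvlt suun fzx tgvhj gzhi xsqh wzrvd rjxx rvwdq qdtd
Hunk 5: at line 3 remove [fzx] add [mqiso,xblbe] -> 12 lines: kriuh vvlt suun mqiso xblbe tgvhj gzhi xsqh wzrvd rjxx rvwdq qdtd
Hunk 6: at line 7 remove [xsqh,wzrvd,rjxx] add [szkgx,labr,dbnmp] -> 12 lines: kriuh vvlt suun mqiso xblbe tgvhj gzhi szkgx labr dbnmp rvwdq qdtd
Final line 8: szkgx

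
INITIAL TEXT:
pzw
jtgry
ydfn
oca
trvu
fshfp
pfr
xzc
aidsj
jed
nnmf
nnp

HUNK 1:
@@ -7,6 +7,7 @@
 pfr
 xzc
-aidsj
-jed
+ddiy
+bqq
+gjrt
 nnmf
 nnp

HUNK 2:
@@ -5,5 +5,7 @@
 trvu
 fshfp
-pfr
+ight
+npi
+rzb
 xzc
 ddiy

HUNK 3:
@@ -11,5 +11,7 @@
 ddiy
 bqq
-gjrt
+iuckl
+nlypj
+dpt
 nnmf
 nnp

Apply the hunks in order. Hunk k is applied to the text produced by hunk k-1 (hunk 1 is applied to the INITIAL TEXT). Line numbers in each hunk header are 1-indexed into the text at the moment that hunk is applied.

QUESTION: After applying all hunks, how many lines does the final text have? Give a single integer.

Hunk 1: at line 7 remove [aidsj,jed] add [ddiy,bqq,gjrt] -> 13 lines: pzw jtgry ydfn oca trvu fshfp pfr xzc ddiy bqq gjrt nnmf nnp
Hunk 2: at line 5 remove [pfr] add [ight,npi,rzb] -> 15 lines: pzw jtgry ydfn oca trvu fshfp ight npi rzb xzc ddiy bqq gjrt nnmf nnp
Hunk 3: at line 11 remove [gjrt] add [iuckl,nlypj,dpt] -> 17 lines: pzw jtgry ydfn oca trvu fshfp ight npi rzb xzc ddiy bqq iuckl nlypj dpt nnmf nnp
Final line count: 17

Answer: 17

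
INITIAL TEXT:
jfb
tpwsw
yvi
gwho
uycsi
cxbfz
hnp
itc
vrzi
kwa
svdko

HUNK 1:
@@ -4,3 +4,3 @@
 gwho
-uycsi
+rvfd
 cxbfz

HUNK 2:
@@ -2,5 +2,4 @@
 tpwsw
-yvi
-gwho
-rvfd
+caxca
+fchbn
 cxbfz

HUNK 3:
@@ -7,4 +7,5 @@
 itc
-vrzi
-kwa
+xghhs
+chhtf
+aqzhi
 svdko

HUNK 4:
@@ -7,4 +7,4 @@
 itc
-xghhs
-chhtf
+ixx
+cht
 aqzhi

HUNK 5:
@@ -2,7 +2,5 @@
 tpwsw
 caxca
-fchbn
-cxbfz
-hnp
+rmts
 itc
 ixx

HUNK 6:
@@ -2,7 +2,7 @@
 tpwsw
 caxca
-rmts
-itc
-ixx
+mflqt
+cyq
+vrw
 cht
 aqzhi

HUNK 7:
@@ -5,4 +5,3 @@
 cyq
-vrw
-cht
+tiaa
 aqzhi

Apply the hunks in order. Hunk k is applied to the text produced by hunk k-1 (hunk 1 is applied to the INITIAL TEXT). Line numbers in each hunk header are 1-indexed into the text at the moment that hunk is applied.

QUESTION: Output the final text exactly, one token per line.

Hunk 1: at line 4 remove [uycsi] add [rvfd] -> 11 lines: jfb tpwsw yvi gwho rvfd cxbfz hnp itc vrzi kwa svdko
Hunk 2: at line 2 remove [yvi,gwho,rvfd] add [caxca,fchbn] -> 10 lines: jfb tpwsw caxca fchbn cxbfz hnp itc vrzi kwa svdko
Hunk 3: at line 7 remove [vrzi,kwa] add [xghhs,chhtf,aqzhi] -> 11 lines: jfb tpwsw caxca fchbn cxbfz hnp itc xghhs chhtf aqzhi svdko
Hunk 4: at line 7 remove [xghhs,chhtf] add [ixx,cht] -> 11 lines: jfb tpwsw caxca fchbn cxbfz hnp itc ixx cht aqzhi svdko
Hunk 5: at line 2 remove [fchbn,cxbfz,hnp] add [rmts] -> 9 lines: jfb tpwsw caxca rmts itc ixx cht aqzhi svdko
Hunk 6: at line 2 remove [rmts,itc,ixx] add [mflqt,cyq,vrw] -> 9 lines: jfb tpwsw caxca mflqt cyq vrw cht aqzhi svdko
Hunk 7: at line 5 remove [vrw,cht] add [tiaa] -> 8 lines: jfb tpwsw caxca mflqt cyq tiaa aqzhi svdko

Answer: jfb
tpwsw
caxca
mflqt
cyq
tiaa
aqzhi
svdko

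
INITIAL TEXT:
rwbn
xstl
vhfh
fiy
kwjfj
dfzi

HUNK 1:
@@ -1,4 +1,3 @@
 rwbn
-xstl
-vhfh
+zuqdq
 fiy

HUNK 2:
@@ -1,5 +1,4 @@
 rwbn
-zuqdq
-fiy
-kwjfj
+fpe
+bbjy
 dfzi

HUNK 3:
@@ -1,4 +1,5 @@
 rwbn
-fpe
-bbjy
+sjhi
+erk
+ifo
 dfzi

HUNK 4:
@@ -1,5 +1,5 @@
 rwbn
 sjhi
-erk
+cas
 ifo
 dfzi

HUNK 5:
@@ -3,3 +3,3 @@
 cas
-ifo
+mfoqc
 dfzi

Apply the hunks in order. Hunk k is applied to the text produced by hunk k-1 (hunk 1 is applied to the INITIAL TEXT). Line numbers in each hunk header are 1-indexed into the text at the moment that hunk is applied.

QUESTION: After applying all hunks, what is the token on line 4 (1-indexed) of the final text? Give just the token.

Hunk 1: at line 1 remove [xstl,vhfh] add [zuqdq] -> 5 lines: rwbn zuqdq fiy kwjfj dfzi
Hunk 2: at line 1 remove [zuqdq,fiy,kwjfj] add [fpe,bbjy] -> 4 lines: rwbn fpe bbjy dfzi
Hunk 3: at line 1 remove [fpe,bbjy] add [sjhi,erk,ifo] -> 5 lines: rwbn sjhi erk ifo dfzi
Hunk 4: at line 1 remove [erk] add [cas] -> 5 lines: rwbn sjhi cas ifo dfzi
Hunk 5: at line 3 remove [ifo] add [mfoqc] -> 5 lines: rwbn sjhi cas mfoqc dfzi
Final line 4: mfoqc

Answer: mfoqc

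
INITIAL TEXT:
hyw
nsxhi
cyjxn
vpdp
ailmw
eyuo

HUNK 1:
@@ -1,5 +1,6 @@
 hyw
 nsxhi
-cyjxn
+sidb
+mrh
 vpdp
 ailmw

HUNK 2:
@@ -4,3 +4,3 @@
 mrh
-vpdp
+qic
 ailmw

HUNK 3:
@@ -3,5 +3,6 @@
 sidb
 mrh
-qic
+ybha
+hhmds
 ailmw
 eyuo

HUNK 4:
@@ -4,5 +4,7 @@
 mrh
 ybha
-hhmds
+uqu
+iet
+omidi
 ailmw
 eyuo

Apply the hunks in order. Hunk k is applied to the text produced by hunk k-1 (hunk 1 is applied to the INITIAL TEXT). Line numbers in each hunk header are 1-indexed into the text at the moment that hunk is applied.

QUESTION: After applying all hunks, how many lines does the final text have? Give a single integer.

Hunk 1: at line 1 remove [cyjxn] add [sidb,mrh] -> 7 lines: hyw nsxhi sidb mrh vpdp ailmw eyuo
Hunk 2: at line 4 remove [vpdp] add [qic] -> 7 lines: hyw nsxhi sidb mrh qic ailmw eyuo
Hunk 3: at line 3 remove [qic] add [ybha,hhmds] -> 8 lines: hyw nsxhi sidb mrh ybha hhmds ailmw eyuo
Hunk 4: at line 4 remove [hhmds] add [uqu,iet,omidi] -> 10 lines: hyw nsxhi sidb mrh ybha uqu iet omidi ailmw eyuo
Final line count: 10

Answer: 10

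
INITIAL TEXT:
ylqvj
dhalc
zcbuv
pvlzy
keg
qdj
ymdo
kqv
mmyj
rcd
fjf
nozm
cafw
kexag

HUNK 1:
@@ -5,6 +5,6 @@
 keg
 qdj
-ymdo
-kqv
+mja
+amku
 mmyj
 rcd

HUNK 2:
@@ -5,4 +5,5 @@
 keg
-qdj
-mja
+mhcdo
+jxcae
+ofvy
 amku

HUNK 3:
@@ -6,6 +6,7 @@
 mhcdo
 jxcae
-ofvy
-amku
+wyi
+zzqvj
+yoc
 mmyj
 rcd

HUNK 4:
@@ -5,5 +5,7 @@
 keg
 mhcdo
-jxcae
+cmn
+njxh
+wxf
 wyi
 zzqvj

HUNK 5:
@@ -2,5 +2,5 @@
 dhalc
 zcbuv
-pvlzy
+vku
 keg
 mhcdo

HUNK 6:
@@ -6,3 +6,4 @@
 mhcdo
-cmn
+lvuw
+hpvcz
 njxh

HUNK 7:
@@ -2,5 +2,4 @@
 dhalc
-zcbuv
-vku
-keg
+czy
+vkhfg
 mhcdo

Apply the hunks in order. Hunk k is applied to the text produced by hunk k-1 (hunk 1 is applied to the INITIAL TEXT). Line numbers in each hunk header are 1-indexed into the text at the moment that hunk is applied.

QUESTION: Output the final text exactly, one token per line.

Answer: ylqvj
dhalc
czy
vkhfg
mhcdo
lvuw
hpvcz
njxh
wxf
wyi
zzqvj
yoc
mmyj
rcd
fjf
nozm
cafw
kexag

Derivation:
Hunk 1: at line 5 remove [ymdo,kqv] add [mja,amku] -> 14 lines: ylqvj dhalc zcbuv pvlzy keg qdj mja amku mmyj rcd fjf nozm cafw kexag
Hunk 2: at line 5 remove [qdj,mja] add [mhcdo,jxcae,ofvy] -> 15 lines: ylqvj dhalc zcbuv pvlzy keg mhcdo jxcae ofvy amku mmyj rcd fjf nozm cafw kexag
Hunk 3: at line 6 remove [ofvy,amku] add [wyi,zzqvj,yoc] -> 16 lines: ylqvj dhalc zcbuv pvlzy keg mhcdo jxcae wyi zzqvj yoc mmyj rcd fjf nozm cafw kexag
Hunk 4: at line 5 remove [jxcae] add [cmn,njxh,wxf] -> 18 lines: ylqvj dhalc zcbuv pvlzy keg mhcdo cmn njxh wxf wyi zzqvj yoc mmyj rcd fjf nozm cafw kexag
Hunk 5: at line 2 remove [pvlzy] add [vku] -> 18 lines: ylqvj dhalc zcbuv vku keg mhcdo cmn njxh wxf wyi zzqvj yoc mmyj rcd fjf nozm cafw kexag
Hunk 6: at line 6 remove [cmn] add [lvuw,hpvcz] -> 19 lines: ylqvj dhalc zcbuv vku keg mhcdo lvuw hpvcz njxh wxf wyi zzqvj yoc mmyj rcd fjf nozm cafw kexag
Hunk 7: at line 2 remove [zcbuv,vku,keg] add [czy,vkhfg] -> 18 lines: ylqvj dhalc czy vkhfg mhcdo lvuw hpvcz njxh wxf wyi zzqvj yoc mmyj rcd fjf nozm cafw kexag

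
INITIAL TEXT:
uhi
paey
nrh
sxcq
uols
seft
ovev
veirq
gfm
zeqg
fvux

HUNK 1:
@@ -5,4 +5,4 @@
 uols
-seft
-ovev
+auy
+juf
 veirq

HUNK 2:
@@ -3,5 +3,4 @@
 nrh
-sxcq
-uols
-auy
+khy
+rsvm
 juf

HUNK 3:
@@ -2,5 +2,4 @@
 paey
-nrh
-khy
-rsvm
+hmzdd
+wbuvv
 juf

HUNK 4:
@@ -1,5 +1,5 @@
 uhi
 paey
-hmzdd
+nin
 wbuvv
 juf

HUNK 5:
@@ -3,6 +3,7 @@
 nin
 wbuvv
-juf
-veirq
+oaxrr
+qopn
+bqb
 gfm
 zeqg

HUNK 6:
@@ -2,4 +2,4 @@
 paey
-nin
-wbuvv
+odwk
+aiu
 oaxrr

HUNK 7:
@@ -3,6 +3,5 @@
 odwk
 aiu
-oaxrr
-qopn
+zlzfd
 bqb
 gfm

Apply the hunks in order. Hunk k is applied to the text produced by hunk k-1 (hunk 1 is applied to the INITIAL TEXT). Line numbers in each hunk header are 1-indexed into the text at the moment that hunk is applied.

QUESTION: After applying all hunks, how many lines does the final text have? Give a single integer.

Hunk 1: at line 5 remove [seft,ovev] add [auy,juf] -> 11 lines: uhi paey nrh sxcq uols auy juf veirq gfm zeqg fvux
Hunk 2: at line 3 remove [sxcq,uols,auy] add [khy,rsvm] -> 10 lines: uhi paey nrh khy rsvm juf veirq gfm zeqg fvux
Hunk 3: at line 2 remove [nrh,khy,rsvm] add [hmzdd,wbuvv] -> 9 lines: uhi paey hmzdd wbuvv juf veirq gfm zeqg fvux
Hunk 4: at line 1 remove [hmzdd] add [nin] -> 9 lines: uhi paey nin wbuvv juf veirq gfm zeqg fvux
Hunk 5: at line 3 remove [juf,veirq] add [oaxrr,qopn,bqb] -> 10 lines: uhi paey nin wbuvv oaxrr qopn bqb gfm zeqg fvux
Hunk 6: at line 2 remove [nin,wbuvv] add [odwk,aiu] -> 10 lines: uhi paey odwk aiu oaxrr qopn bqb gfm zeqg fvux
Hunk 7: at line 3 remove [oaxrr,qopn] add [zlzfd] -> 9 lines: uhi paey odwk aiu zlzfd bqb gfm zeqg fvux
Final line count: 9

Answer: 9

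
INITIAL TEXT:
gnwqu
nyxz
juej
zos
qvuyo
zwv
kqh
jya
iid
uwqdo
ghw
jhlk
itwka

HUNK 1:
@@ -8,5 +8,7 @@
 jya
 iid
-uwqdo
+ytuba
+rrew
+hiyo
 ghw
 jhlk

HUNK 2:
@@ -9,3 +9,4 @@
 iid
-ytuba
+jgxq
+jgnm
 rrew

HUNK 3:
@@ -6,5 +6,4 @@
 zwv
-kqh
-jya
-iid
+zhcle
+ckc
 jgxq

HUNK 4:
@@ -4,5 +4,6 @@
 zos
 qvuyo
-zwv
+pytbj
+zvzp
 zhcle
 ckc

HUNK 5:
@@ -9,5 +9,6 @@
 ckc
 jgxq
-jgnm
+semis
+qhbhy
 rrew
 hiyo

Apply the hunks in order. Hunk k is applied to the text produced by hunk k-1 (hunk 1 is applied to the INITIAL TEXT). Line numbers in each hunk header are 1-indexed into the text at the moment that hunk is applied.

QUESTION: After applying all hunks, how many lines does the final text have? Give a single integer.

Hunk 1: at line 8 remove [uwqdo] add [ytuba,rrew,hiyo] -> 15 lines: gnwqu nyxz juej zos qvuyo zwv kqh jya iid ytuba rrew hiyo ghw jhlk itwka
Hunk 2: at line 9 remove [ytuba] add [jgxq,jgnm] -> 16 lines: gnwqu nyxz juej zos qvuyo zwv kqh jya iid jgxq jgnm rrew hiyo ghw jhlk itwka
Hunk 3: at line 6 remove [kqh,jya,iid] add [zhcle,ckc] -> 15 lines: gnwqu nyxz juej zos qvuyo zwv zhcle ckc jgxq jgnm rrew hiyo ghw jhlk itwka
Hunk 4: at line 4 remove [zwv] add [pytbj,zvzp] -> 16 lines: gnwqu nyxz juej zos qvuyo pytbj zvzp zhcle ckc jgxq jgnm rrew hiyo ghw jhlk itwka
Hunk 5: at line 9 remove [jgnm] add [semis,qhbhy] -> 17 lines: gnwqu nyxz juej zos qvuyo pytbj zvzp zhcle ckc jgxq semis qhbhy rrew hiyo ghw jhlk itwka
Final line count: 17

Answer: 17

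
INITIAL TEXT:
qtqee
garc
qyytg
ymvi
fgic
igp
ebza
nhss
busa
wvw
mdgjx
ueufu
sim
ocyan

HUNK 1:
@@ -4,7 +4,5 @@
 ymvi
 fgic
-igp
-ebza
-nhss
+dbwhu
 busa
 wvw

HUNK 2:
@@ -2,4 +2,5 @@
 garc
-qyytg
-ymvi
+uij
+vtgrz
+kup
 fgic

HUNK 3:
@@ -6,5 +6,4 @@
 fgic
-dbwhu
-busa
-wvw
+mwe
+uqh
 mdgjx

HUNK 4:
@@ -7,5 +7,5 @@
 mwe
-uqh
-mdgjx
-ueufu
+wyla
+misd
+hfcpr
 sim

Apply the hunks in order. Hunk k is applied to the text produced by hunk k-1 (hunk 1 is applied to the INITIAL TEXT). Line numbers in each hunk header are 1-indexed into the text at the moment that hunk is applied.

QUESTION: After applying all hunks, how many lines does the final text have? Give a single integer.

Hunk 1: at line 4 remove [igp,ebza,nhss] add [dbwhu] -> 12 lines: qtqee garc qyytg ymvi fgic dbwhu busa wvw mdgjx ueufu sim ocyan
Hunk 2: at line 2 remove [qyytg,ymvi] add [uij,vtgrz,kup] -> 13 lines: qtqee garc uij vtgrz kup fgic dbwhu busa wvw mdgjx ueufu sim ocyan
Hunk 3: at line 6 remove [dbwhu,busa,wvw] add [mwe,uqh] -> 12 lines: qtqee garc uij vtgrz kup fgic mwe uqh mdgjx ueufu sim ocyan
Hunk 4: at line 7 remove [uqh,mdgjx,ueufu] add [wyla,misd,hfcpr] -> 12 lines: qtqee garc uij vtgrz kup fgic mwe wyla misd hfcpr sim ocyan
Final line count: 12

Answer: 12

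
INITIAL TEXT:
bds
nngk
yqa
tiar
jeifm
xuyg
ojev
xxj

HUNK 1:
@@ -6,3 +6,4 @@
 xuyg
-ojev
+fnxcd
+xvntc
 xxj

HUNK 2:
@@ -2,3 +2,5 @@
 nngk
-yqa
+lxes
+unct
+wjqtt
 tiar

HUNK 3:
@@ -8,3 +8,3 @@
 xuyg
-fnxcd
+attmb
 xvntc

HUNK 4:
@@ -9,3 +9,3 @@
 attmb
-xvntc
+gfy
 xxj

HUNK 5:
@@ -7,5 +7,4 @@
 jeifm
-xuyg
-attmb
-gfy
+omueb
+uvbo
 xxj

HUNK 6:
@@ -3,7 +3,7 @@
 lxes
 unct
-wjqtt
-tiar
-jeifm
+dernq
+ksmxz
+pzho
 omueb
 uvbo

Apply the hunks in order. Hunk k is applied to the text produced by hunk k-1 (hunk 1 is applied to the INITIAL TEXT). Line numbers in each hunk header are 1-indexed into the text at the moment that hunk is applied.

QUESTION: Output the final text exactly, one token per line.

Answer: bds
nngk
lxes
unct
dernq
ksmxz
pzho
omueb
uvbo
xxj

Derivation:
Hunk 1: at line 6 remove [ojev] add [fnxcd,xvntc] -> 9 lines: bds nngk yqa tiar jeifm xuyg fnxcd xvntc xxj
Hunk 2: at line 2 remove [yqa] add [lxes,unct,wjqtt] -> 11 lines: bds nngk lxes unct wjqtt tiar jeifm xuyg fnxcd xvntc xxj
Hunk 3: at line 8 remove [fnxcd] add [attmb] -> 11 lines: bds nngk lxes unct wjqtt tiar jeifm xuyg attmb xvntc xxj
Hunk 4: at line 9 remove [xvntc] add [gfy] -> 11 lines: bds nngk lxes unct wjqtt tiar jeifm xuyg attmb gfy xxj
Hunk 5: at line 7 remove [xuyg,attmb,gfy] add [omueb,uvbo] -> 10 lines: bds nngk lxes unct wjqtt tiar jeifm omueb uvbo xxj
Hunk 6: at line 3 remove [wjqtt,tiar,jeifm] add [dernq,ksmxz,pzho] -> 10 lines: bds nngk lxes unct dernq ksmxz pzho omueb uvbo xxj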